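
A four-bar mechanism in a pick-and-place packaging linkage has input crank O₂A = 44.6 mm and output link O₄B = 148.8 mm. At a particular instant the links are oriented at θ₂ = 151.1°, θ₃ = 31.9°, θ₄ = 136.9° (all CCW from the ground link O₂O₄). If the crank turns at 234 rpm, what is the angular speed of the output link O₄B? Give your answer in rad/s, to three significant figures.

6.64

ω₂ = 24.5 rad/s (from 234 rpm).
Differentiating the loop-closure r₂e^{iθ₂}+r₃e^{iθ₃}=r₁+r₄e^{iθ₄} gives r₂ω₂e^{iθ₂}+r₃ω₃e^{iθ₃}=r₄ω₄e^{iθ₄}.
Eliminating the other unknown: ω₄ = r₂ω₂ sin(θ₂−θ₃) / [r₄ sin(θ₄−θ₃)].
Numerator sine = +0.87292; denominator sine = +0.96593.
Result = 0.0446·24.5·(+0.87292) / (0.1488·(+0.96593)) = +6.6376 rad/s; magnitude 6.6376 rad/s.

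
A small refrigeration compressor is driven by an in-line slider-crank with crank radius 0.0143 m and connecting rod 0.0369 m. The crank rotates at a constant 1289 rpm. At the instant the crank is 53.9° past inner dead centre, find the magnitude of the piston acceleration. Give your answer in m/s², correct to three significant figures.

ω = 2π·1289/60 = 135 rad/s
x(θ) = r cosθ + √(L² − r² sin²θ); with ω constant, a = ω²·d²x/dθ².
d²x/dθ² = −r cosθ − r²(cos2θ)/√u − r⁴ sin²2θ/(4u^{3/2}),  u = L² − r² sin²θ = 0.00122811 m².
Substituting r = 0.0143 m, L = 0.0369 m, θ = 53.9°: d²x/dθ² = -0.0068619 m.
a = ω²·d²x/dθ² = (135)²·(-0.0068619) = -125.03 m/s²;  |a| = 125.03 m/s².

125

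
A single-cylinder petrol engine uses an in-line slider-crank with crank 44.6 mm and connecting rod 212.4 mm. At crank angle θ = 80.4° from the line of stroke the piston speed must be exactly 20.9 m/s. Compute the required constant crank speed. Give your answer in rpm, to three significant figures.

4380

For an in-line slider-crank, |v_piston| = rω|sinθ|·[1 + r cosθ/√(L² − r² sin²θ)].
With r = 0.0446 m, L = 0.2124 m, θ = 80.4°: the bracketed kinematic factor |dx/dθ| = 0.045549 m.
ω = v/|dx/dθ| = 20.9/0.045549 = 458.84 rad/s.
N = 60ω/(2π) = 4381.6 rpm.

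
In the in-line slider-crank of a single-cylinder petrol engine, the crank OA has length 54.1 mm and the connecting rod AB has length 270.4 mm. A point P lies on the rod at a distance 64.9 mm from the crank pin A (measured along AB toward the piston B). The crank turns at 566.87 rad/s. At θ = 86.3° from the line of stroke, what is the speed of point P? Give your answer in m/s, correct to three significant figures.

ω = 566.9 rad/s.  Crank-pin speed |V_A| = rω = 30.668 m/s, perpendicular to OA.
Rod angle: sinφ = −(r/L) sinθ ⇒ φ = -11.517°; ω_rod = −rω cosθ/√(L²−r²sin²θ) = -7.4694 rad/s.
V_P = V_A + ω_rod × AP, with AP = 0.0649 m along the rod.
Components: V_Px = −rω sinθ − a·ω_rod·sinφ = -30.701 m/s;  V_Py = rω cosθ + a·ω_rod·cosφ = +1.5041 m/s.
|V_P| = √(V_Px² + V_Py²) = 30.737 m/s.

30.7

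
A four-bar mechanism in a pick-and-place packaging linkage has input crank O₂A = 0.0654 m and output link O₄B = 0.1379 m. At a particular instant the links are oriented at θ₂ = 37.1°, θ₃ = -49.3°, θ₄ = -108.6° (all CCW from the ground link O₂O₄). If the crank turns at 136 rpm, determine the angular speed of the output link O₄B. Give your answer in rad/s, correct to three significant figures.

7.84

ω₂ = 14.24 rad/s (from 136 rpm).
Differentiating the loop-closure r₂e^{iθ₂}+r₃e^{iθ₃}=r₁+r₄e^{iθ₄} gives r₂ω₂e^{iθ₂}+r₃ω₃e^{iθ₃}=r₄ω₄e^{iθ₄}.
Eliminating the other unknown: ω₄ = r₂ω₂ sin(θ₂−θ₃) / [r₄ sin(θ₄−θ₃)].
Numerator sine = +0.99803; denominator sine = -0.85985.
Result = 0.0654·14.24·(+0.99803) / (0.1379·(-0.85985)) = -7.8397 rad/s; magnitude 7.8397 rad/s.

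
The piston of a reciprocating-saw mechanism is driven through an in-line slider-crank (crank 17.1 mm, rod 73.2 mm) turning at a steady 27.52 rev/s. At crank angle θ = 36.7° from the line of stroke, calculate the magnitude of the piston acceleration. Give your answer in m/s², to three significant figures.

446

ω = 2π·27.5 = 172.9 rad/s
x(θ) = r cosθ + √(L² − r² sin²θ); with ω constant, a = ω²·d²x/dθ².
d²x/dθ² = −r cosθ − r²(cos2θ)/√u − r⁴ sin²2θ/(4u^{3/2}),  u = L² − r² sin²θ = 0.0052538 m².
Substituting r = 0.0171 m, L = 0.0732 m, θ = 36.7°: d²x/dθ² = -0.014914 m.
a = ω²·d²x/dθ² = (172.9)²·(-0.014914) = -445.93 m/s²;  |a| = 445.93 m/s².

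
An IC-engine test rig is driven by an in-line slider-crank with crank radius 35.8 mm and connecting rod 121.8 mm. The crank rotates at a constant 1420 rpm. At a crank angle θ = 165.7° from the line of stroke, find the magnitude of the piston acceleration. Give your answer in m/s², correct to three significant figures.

561

ω = 2π·1420/60 = 148.7 rad/s
x(θ) = r cosθ + √(L² − r² sin²θ); with ω constant, a = ω²·d²x/dθ².
d²x/dθ² = −r cosθ − r²(cos2θ)/√u − r⁴ sin²2θ/(4u^{3/2}),  u = L² − r² sin²θ = 0.014757 m².
Substituting r = 0.0358 m, L = 0.1218 m, θ = 165.7°: d²x/dθ² = +0.025375 m.
a = ω²·d²x/dθ² = (148.7)²·(+0.025375) = +561.11 m/s²;  |a| = 561.11 m/s².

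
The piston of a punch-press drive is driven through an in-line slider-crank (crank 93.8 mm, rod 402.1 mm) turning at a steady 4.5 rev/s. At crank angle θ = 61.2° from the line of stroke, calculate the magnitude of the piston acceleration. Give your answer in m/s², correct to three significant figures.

26.7

ω = 2π·4.5 = 28.27 rad/s
x(θ) = r cosθ + √(L² − r² sin²θ); with ω constant, a = ω²·d²x/dθ².
d²x/dθ² = −r cosθ − r²(cos2θ)/√u − r⁴ sin²2θ/(4u^{3/2}),  u = L² − r² sin²θ = 0.154928 m².
Substituting r = 0.0938 m, L = 0.4021 m, θ = 61.2°: d²x/dθ² = -0.033437 m.
a = ω²·d²x/dθ² = (28.27)²·(-0.033437) = -26.731 m/s²;  |a| = 26.731 m/s².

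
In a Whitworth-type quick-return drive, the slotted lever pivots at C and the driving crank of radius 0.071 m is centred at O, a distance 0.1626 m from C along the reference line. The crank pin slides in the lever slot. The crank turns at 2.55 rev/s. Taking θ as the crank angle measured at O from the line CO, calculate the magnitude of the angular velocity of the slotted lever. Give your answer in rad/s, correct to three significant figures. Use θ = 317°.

4.47

ω = 16.02 rad/s (from 2.55 rev/s).
Crank pin A relative to C: A = (d + r cosθ, r sinθ); lever angle φ = atan2(r sinθ, d + r cosθ).
Differentiating tanφ: φ̇ = rω(d cosθ + r)/(d² + r² + 2dr cosθ).
d² + r² + 2dr cosθ = |CA|² = 0.0483661 m²;  d cosθ + r = +0.18992 m.
|ω_lever| = |0.071·16.02·+0.18992| / 0.0483661 = 4.4669 rad/s.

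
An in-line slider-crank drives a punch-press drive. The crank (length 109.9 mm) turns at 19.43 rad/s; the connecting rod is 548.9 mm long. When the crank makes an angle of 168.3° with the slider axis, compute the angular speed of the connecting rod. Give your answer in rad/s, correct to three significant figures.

ω = 19.43 rad/s
The rod makes angle φ with the slider axis where L sinφ = r sinθ; differentiating, L cosφ·φ̇ = r ω cosθ.
L cosφ = √(L² − r² sin²θ) = 0.54845 m.
|ω_rod| = r ω |cosθ| / √(L² − r² sin²θ) = 0.1099·19.43·0.97922/0.54845 = 3.8126 rad/s.

3.81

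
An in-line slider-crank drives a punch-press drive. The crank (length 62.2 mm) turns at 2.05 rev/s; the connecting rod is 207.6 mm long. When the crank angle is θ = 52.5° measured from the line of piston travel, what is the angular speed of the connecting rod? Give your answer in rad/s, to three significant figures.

ω = 12.88 rad/s (converted from 2.05 rev/s).
The rod makes angle φ with the slider axis where L sinφ = r sinθ; differentiating, L cosφ·φ̇ = r ω cosθ.
L cosφ = √(L² − r² sin²θ) = 0.20165 m.
|ω_rod| = r ω |cosθ| / √(L² − r² sin²θ) = 0.0622·12.88·0.60876/0.20165 = 2.4187 rad/s.

2.42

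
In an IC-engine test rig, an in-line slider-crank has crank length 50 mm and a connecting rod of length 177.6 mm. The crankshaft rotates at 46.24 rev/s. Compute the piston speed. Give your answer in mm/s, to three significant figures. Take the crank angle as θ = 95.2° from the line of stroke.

ω = 2π·46.2 = 290.5 rad/s
For an in-line slider-crank, x = r cosθ + √(L² − r² sin²θ), so v = −rω sinθ·[1 + r cosθ/√(L² − r² sin²θ)].
With r = 0.05 m, L = 0.1776 m, θ = 95.2°: √(L² − r² sin²θ) = 0.17048 m.
v = −0.05·290.5·0.99588·[1 + 0.05·-0.09063/0.17048] = -14.082 m/s.
|v| = 14.082 m/s = 14082 mm/s.

14100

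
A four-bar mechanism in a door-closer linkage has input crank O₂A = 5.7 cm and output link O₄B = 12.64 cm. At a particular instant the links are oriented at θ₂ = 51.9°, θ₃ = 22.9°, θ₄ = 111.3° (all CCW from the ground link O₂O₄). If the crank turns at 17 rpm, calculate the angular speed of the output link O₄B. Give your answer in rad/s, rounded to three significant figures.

0.389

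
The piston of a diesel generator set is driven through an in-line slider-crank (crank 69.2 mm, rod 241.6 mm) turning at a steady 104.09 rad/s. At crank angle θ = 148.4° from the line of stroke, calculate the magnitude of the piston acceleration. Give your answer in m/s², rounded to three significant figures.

537

ω = 104.1 rad/s
x(θ) = r cosθ + √(L² − r² sin²θ); with ω constant, a = ω²·d²x/dθ².
d²x/dθ² = −r cosθ − r²(cos2θ)/√u − r⁴ sin²2θ/(4u^{3/2}),  u = L² − r² sin²θ = 0.0570558 m².
Substituting r = 0.0692 m, L = 0.2416 m, θ = 148.4°: d²x/dθ² = +0.049565 m.
a = ω²·d²x/dθ² = (104.1)²·(+0.049565) = +537.03 m/s²;  |a| = 537.03 m/s².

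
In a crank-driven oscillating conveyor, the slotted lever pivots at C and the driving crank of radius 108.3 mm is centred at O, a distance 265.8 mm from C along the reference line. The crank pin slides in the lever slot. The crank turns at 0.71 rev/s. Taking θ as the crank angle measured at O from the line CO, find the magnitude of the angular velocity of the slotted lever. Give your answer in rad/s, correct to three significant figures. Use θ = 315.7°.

1.17

ω = 4.461 rad/s (from 0.71 rev/s).
Crank pin A relative to C: A = (d + r cosθ, r sinθ); lever angle φ = atan2(r sinθ, d + r cosθ).
Differentiating tanφ: φ̇ = rω(d cosθ + r)/(d² + r² + 2dr cosθ).
d² + r² + 2dr cosθ = |CA|² = 0.123583 m²;  d cosθ + r = +0.29853 m.
|ω_lever| = |0.1083·4.461·+0.29853| / 0.123583 = 1.1671 rad/s.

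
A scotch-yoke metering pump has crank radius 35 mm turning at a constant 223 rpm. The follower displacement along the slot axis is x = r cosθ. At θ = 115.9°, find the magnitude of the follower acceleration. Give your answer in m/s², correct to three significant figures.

8.34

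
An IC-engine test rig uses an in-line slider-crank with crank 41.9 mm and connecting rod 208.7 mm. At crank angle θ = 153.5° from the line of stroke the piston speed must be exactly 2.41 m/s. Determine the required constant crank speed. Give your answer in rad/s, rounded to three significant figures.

157

For an in-line slider-crank, |v_piston| = rω|sinθ|·[1 + r cosθ/√(L² − r² sin²θ)].
With r = 0.0419 m, L = 0.2087 m, θ = 153.5°: the bracketed kinematic factor |dx/dθ| = 0.015323 m.
ω = v/|dx/dθ| = 2.41/0.015323 = 157.28 rad/s.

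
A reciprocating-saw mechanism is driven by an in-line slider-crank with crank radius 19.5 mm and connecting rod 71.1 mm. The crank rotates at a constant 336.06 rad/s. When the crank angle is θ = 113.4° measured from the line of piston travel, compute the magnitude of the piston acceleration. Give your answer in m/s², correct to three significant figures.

1300

ω = 336.1 rad/s
x(θ) = r cosθ + √(L² − r² sin²θ); with ω constant, a = ω²·d²x/dθ².
d²x/dθ² = −r cosθ − r²(cos2θ)/√u − r⁴ sin²2θ/(4u^{3/2}),  u = L² − r² sin²θ = 0.00473494 m².
Substituting r = 0.0195 m, L = 0.0711 m, θ = 113.4°: d²x/dθ² = +0.011468 m.
a = ω²·d²x/dθ² = (336.1)²·(+0.011468) = +1295.2 m/s²;  |a| = 1295.2 m/s².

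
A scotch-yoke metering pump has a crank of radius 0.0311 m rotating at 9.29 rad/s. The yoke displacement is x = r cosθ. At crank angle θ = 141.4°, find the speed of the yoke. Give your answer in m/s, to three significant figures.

0.180

ω = 9.29 rad/s
x = r cosθ ⇒ ẋ = −rω sinθ.
|v| = rω|sinθ| = 0.0311·9.29·|sin 141.4°| = 0.18025 m/s.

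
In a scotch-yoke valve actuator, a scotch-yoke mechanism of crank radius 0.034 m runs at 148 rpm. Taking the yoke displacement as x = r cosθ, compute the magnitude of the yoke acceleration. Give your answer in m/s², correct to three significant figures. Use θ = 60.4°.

ω = 15.5 rad/s (from 148 rpm).
x = r cosθ ⇒ ẍ = −rω² cosθ (ω constant).
|a| = rω²|cosθ| = 0.034·(15.5)²·|cos 60.4°| = 4.034 m/s².

4.03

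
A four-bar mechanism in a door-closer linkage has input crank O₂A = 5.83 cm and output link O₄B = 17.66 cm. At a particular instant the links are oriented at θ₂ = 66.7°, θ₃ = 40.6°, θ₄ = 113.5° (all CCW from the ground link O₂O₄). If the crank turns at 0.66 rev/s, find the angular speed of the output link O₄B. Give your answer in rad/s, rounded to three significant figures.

0.630

ω₂ = 4.147 rad/s (from 0.66 rev/s).
Differentiating the loop-closure r₂e^{iθ₂}+r₃e^{iθ₃}=r₁+r₄e^{iθ₄} gives r₂ω₂e^{iθ₂}+r₃ω₃e^{iθ₃}=r₄ω₄e^{iθ₄}.
Eliminating the other unknown: ω₄ = r₂ω₂ sin(θ₂−θ₃) / [r₄ sin(θ₄−θ₃)].
Numerator sine = +0.43994; denominator sine = +0.95579.
Result = 0.0583·4.147·(+0.43994) / (0.1766·(+0.95579)) = +0.63013 rad/s; magnitude 0.63013 rad/s.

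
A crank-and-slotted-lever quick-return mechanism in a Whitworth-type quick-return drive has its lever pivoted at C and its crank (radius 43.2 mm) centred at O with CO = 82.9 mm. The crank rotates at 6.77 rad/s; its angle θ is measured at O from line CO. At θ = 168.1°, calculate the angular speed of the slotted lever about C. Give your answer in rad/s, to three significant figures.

6.41

ω = 6.77 rad/s
Crank pin A relative to C: A = (d + r cosθ, r sinθ); lever angle φ = atan2(r sinθ, d + r cosθ).
Differentiating tanφ: φ̇ = rω(d cosθ + r)/(d² + r² + 2dr cosθ).
d² + r² + 2dr cosθ = |CA|² = 0.00173002 m²;  d cosθ + r = -0.037918 m.
|ω_lever| = |0.0432·6.77·-0.037918| / 0.00173002 = 6.4102 rad/s.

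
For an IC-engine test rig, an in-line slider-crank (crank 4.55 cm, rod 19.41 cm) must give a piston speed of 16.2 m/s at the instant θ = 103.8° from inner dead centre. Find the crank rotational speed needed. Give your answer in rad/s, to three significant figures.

For an in-line slider-crank, |v_piston| = rω|sinθ|·[1 + r cosθ/√(L² − r² sin²θ)].
With r = 0.0455 m, L = 0.1941 m, θ = 103.8°: the bracketed kinematic factor |dx/dθ| = 0.041649 m.
ω = v/|dx/dθ| = 16.2/0.041649 = 388.96 rad/s.

389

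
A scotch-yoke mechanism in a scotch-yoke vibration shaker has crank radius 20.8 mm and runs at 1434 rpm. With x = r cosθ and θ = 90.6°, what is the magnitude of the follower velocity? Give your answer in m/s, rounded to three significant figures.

ω = 150.2 rad/s (from 1434 rpm).
x = r cosθ ⇒ ẋ = −rω sinθ.
|v| = rω|sinθ| = 0.0208·150.2·|sin 90.6°| = 3.1233 m/s.

3.12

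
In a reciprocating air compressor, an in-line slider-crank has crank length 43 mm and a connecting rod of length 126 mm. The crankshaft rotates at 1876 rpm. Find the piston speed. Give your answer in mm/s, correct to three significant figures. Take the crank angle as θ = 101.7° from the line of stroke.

ω = 2π·1876/60 = 196.5 rad/s
For an in-line slider-crank, x = r cosθ + √(L² − r² sin²θ), so v = −rω sinθ·[1 + r cosθ/√(L² − r² sin²θ)].
With r = 0.043 m, L = 0.126 m, θ = 101.7°: √(L² − r² sin²θ) = 0.11876 m.
v = −0.043·196.5·0.97922·[1 + 0.043·-0.20279/0.11876] = -7.6646 m/s.
|v| = 7.6646 m/s = 7664.6 mm/s.

7660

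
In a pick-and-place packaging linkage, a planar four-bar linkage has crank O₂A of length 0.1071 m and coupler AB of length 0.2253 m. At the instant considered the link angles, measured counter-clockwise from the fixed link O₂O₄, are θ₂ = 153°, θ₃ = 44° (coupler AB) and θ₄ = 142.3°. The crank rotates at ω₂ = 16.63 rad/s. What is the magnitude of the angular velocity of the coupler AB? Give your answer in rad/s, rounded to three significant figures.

ω₂ = 16.63 rad/s
Differentiating the loop-closure r₂e^{iθ₂}+r₃e^{iθ₃}=r₁+r₄e^{iθ₄} gives r₂ω₂e^{iθ₂}+r₃ω₃e^{iθ₃}=r₄ω₄e^{iθ₄}.
Eliminating the other unknown: ω₃ = r₂ω₂ sin(θ₄−θ₂) / [r₃ sin(θ₃−θ₄)].
Numerator sine = -0.18567; denominator sine = -0.98953.
Result = 0.1071·16.63·(-0.18567) / (0.2253·(-0.98953)) = +1.4833 rad/s; magnitude 1.4833 rad/s.

1.48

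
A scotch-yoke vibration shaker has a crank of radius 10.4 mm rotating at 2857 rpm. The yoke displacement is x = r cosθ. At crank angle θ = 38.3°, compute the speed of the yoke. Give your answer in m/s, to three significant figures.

1.93

ω = 299.2 rad/s (from 2857 rpm).
x = r cosθ ⇒ ẋ = −rω sinθ.
|v| = rω|sinθ| = 0.0104·299.2·|sin 38.3°| = 1.9285 m/s.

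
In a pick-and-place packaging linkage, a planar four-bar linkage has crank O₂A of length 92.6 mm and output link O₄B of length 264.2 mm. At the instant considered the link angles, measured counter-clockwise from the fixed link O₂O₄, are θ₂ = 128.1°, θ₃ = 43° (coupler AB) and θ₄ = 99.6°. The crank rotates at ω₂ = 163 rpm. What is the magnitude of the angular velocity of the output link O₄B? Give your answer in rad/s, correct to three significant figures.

ω₂ = 17.07 rad/s (from 163 rpm).
Differentiating the loop-closure r₂e^{iθ₂}+r₃e^{iθ₃}=r₁+r₄e^{iθ₄} gives r₂ω₂e^{iθ₂}+r₃ω₃e^{iθ₃}=r₄ω₄e^{iθ₄}.
Eliminating the other unknown: ω₄ = r₂ω₂ sin(θ₂−θ₃) / [r₄ sin(θ₄−θ₃)].
Numerator sine = +0.99635; denominator sine = +0.83485.
Result = 0.0926·17.07·(+0.99635) / (0.2642·(+0.83485)) = +7.14 rad/s; magnitude 7.14 rad/s.

7.14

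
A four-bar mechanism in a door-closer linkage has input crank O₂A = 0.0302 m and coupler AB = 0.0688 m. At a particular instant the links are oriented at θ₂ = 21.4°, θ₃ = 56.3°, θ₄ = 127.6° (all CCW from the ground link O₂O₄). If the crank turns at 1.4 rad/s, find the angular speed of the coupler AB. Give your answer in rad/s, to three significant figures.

0.623

ω₂ = 1.4 rad/s
Differentiating the loop-closure r₂e^{iθ₂}+r₃e^{iθ₃}=r₁+r₄e^{iθ₄} gives r₂ω₂e^{iθ₂}+r₃ω₃e^{iθ₃}=r₄ω₄e^{iθ₄}.
Eliminating the other unknown: ω₃ = r₂ω₂ sin(θ₄−θ₂) / [r₃ sin(θ₃−θ₄)].
Numerator sine = +0.96029; denominator sine = -0.94721.
Result = 0.0302·1.4·(+0.96029) / (0.0688·(-0.94721)) = -0.62302 rad/s; magnitude 0.62302 rad/s.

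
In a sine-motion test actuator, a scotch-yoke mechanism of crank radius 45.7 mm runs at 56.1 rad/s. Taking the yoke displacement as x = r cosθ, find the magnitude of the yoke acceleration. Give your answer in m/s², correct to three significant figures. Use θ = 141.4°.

ω = 56.1 rad/s
x = r cosθ ⇒ ẍ = −rω² cosθ (ω constant).
|a| = rω²|cosθ| = 0.0457·(56.1)²·|cos 141.4°| = 112.4 m/s².

112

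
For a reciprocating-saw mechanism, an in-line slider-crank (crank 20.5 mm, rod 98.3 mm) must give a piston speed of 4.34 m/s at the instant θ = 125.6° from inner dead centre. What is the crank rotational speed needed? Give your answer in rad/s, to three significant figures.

297

For an in-line slider-crank, |v_piston| = rω|sinθ|·[1 + r cosθ/√(L² − r² sin²θ)].
With r = 0.0205 m, L = 0.0983 m, θ = 125.6°: the bracketed kinematic factor |dx/dθ| = 0.014615 m.
ω = v/|dx/dθ| = 4.34/0.014615 = 296.95 rad/s.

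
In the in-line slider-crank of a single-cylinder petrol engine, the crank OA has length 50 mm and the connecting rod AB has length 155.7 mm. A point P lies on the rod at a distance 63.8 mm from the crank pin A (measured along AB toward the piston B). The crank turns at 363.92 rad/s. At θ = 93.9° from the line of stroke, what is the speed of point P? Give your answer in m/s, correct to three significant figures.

18.0

ω = 363.9 rad/s.  Crank-pin speed |V_A| = rω = 18.196 m/s, perpendicular to OA.
Rod angle: sinφ = −(r/L) sinθ ⇒ φ = -18.686°; ω_rod = −rω cosθ/√(L²−r²sin²θ) = +8.391 rad/s.
V_P = V_A + ω_rod × AP, with AP = 0.0638 m along the rod.
Components: V_Px = −rω sinθ − a·ω_rod·sinφ = -17.982 m/s;  V_Py = rω cosθ + a·ω_rod·cosφ = -0.73048 m/s.
|V_P| = √(V_Px² + V_Py²) = 17.997 m/s.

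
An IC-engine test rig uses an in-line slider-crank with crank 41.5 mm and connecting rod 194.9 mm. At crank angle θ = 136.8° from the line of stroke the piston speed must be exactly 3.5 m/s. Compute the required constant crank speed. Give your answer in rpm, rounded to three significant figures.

For an in-line slider-crank, |v_piston| = rω|sinθ|·[1 + r cosθ/√(L² − r² sin²θ)].
With r = 0.0415 m, L = 0.1949 m, θ = 136.8°: the bracketed kinematic factor |dx/dθ| = 0.023952 m.
ω = v/|dx/dθ| = 3.5/0.023952 = 146.13 rad/s.
N = 60ω/(2π) = 1395.4 rpm.

1400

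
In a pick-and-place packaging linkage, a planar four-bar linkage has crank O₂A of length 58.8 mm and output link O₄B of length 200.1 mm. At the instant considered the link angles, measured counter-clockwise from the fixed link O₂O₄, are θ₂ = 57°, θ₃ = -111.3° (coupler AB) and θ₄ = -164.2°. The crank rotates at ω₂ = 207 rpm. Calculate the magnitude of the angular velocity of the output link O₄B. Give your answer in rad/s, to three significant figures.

1.62

ω₂ = 21.68 rad/s (from 207 rpm).
Differentiating the loop-closure r₂e^{iθ₂}+r₃e^{iθ₃}=r₁+r₄e^{iθ₄} gives r₂ω₂e^{iθ₂}+r₃ω₃e^{iθ₃}=r₄ω₄e^{iθ₄}.
Eliminating the other unknown: ω₄ = r₂ω₂ sin(θ₂−θ₃) / [r₄ sin(θ₄−θ₃)].
Numerator sine = +0.20279; denominator sine = -0.79758.
Result = 0.0588·21.68·(+0.20279) / (0.2001·(-0.79758)) = -1.6195 rad/s; magnitude 1.6195 rad/s.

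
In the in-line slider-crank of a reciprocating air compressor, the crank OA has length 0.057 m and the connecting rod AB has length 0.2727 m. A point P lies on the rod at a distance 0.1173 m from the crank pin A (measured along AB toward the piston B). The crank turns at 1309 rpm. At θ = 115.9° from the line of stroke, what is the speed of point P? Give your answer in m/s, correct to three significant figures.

ω = 137.1 rad/s.  Crank-pin speed |V_A| = rω = 7.8135 m/s, perpendicular to OA.
Rod angle: sinφ = −(r/L) sinθ ⇒ φ = -10.838°; ω_rod = −rω cosθ/√(L²−r²sin²θ) = +12.743 rad/s.
V_P = V_A + ω_rod × AP, with AP = 0.1173 m along the rod.
Components: V_Px = −rω sinθ − a·ω_rod·sinφ = -6.7476 m/s;  V_Py = rω cosθ + a·ω_rod·cosφ = -1.9449 m/s.
|V_P| = √(V_Px² + V_Py²) = 7.0223 m/s.

7.02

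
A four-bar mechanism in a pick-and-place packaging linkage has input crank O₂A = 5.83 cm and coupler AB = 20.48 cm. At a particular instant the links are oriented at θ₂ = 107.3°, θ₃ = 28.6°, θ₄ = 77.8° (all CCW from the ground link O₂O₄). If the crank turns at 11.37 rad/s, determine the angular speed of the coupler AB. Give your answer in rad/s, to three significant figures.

ω₂ = 11.37 rad/s
Differentiating the loop-closure r₂e^{iθ₂}+r₃e^{iθ₃}=r₁+r₄e^{iθ₄} gives r₂ω₂e^{iθ₂}+r₃ω₃e^{iθ₃}=r₄ω₄e^{iθ₄}.
Eliminating the other unknown: ω₃ = r₂ω₂ sin(θ₄−θ₂) / [r₃ sin(θ₃−θ₄)].
Numerator sine = -0.49242; denominator sine = -0.75700.
Result = 0.0583·11.37·(-0.49242) / (0.2048·(-0.75700)) = +2.1054 rad/s; magnitude 2.1054 rad/s.

2.11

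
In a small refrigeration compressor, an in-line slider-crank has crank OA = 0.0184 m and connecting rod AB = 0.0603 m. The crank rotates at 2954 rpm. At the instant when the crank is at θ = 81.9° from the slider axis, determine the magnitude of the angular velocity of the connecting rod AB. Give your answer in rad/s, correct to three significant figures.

14.0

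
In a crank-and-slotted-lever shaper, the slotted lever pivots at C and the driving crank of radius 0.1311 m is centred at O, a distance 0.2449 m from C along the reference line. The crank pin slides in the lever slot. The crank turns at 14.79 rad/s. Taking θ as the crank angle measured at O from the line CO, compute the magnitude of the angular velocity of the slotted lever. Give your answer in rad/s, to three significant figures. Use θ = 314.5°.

4.80

ω = 14.79 rad/s
Crank pin A relative to C: A = (d + r cosθ, r sinθ); lever angle φ = atan2(r sinθ, d + r cosθ).
Differentiating tanφ: φ̇ = rω(d cosθ + r)/(d² + r² + 2dr cosθ).
d² + r² + 2dr cosθ = |CA|² = 0.122171 m²;  d cosθ + r = +0.30275 m.
|ω_lever| = |0.1311·14.79·+0.30275| / 0.122171 = 4.805 rad/s.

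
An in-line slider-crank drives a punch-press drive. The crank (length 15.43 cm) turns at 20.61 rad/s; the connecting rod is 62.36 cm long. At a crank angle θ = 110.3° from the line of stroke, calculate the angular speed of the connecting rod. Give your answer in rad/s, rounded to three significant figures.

1.82

ω = 20.61 rad/s
The rod makes angle φ with the slider axis where L sinφ = r sinθ; differentiating, L cosφ·φ̇ = r ω cosθ.
L cosφ = √(L² − r² sin²θ) = 0.60658 m.
|ω_rod| = r ω |cosθ| / √(L² − r² sin²θ) = 0.1543·20.61·0.34694/0.60658 = 1.8189 rad/s.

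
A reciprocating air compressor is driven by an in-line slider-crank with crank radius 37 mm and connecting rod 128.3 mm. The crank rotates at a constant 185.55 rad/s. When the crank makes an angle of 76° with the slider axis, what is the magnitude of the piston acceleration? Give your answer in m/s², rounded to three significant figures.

27.8

ω = 185.6 rad/s
x(θ) = r cosθ + √(L² − r² sin²θ); with ω constant, a = ω²·d²x/dθ².
d²x/dθ² = −r cosθ − r²(cos2θ)/√u − r⁴ sin²2θ/(4u^{3/2}),  u = L² − r² sin²θ = 0.015172 m².
Substituting r = 0.037 m, L = 0.1283 m, θ = 76°: d²x/dθ² = +0.00080697 m.
a = ω²·d²x/dθ² = (185.6)²·(+0.00080697) = +27.783 m/s²;  |a| = 27.783 m/s².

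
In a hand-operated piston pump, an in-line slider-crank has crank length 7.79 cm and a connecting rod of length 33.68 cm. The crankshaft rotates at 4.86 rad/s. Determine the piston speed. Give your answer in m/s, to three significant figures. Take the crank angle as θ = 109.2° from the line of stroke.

0.330

ω = 4.86 rad/s
For an in-line slider-crank, x = r cosθ + √(L² − r² sin²θ), so v = −rω sinθ·[1 + r cosθ/√(L² − r² sin²θ)].
With r = 0.0779 m, L = 0.3368 m, θ = 109.2°: √(L² − r² sin²θ) = 0.32867 m.
v = −0.0779·4.86·0.94438·[1 + 0.0779·-0.32887/0.32867] = -0.32967 m/s.
|v| = 0.32967 m/s.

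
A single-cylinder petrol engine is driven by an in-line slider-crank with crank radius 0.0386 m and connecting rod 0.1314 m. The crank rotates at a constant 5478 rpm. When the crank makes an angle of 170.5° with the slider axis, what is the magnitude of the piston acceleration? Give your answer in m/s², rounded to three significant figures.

8990

ω = 2π·5478/60 = 573.7 rad/s
x(θ) = r cosθ + √(L² − r² sin²θ); with ω constant, a = ω²·d²x/dθ².
d²x/dθ² = −r cosθ − r²(cos2θ)/√u − r⁴ sin²2θ/(4u^{3/2}),  u = L² − r² sin²θ = 0.0172254 m².
Substituting r = 0.0386 m, L = 0.1314 m, θ = 170.5°: d²x/dθ² = +0.027311 m.
a = ω²·d²x/dθ² = (573.7)²·(+0.027311) = +8987.4 m/s²;  |a| = 8987.4 m/s².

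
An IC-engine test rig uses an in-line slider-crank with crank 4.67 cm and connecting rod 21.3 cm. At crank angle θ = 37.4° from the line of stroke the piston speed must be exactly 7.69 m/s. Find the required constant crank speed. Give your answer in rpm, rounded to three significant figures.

For an in-line slider-crank, |v_piston| = rω|sinθ|·[1 + r cosθ/√(L² − r² sin²θ)].
With r = 0.0467 m, L = 0.213 m, θ = 37.4°: the bracketed kinematic factor |dx/dθ| = 0.033349 m.
ω = v/|dx/dθ| = 7.69/0.033349 = 230.59 rad/s.
N = 60ω/(2π) = 2202 rpm.

2200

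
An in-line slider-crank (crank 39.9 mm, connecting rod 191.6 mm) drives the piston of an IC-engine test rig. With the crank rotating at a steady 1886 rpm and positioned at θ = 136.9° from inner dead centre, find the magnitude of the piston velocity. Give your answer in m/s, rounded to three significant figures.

ω = 2π·1886/60 = 197.5 rad/s
For an in-line slider-crank, x = r cosθ + √(L² − r² sin²θ), so v = −rω sinθ·[1 + r cosθ/√(L² − r² sin²θ)].
With r = 0.0399 m, L = 0.1916 m, θ = 136.9°: √(L² − r² sin²θ) = 0.18965 m.
v = −0.0399·197.5·0.68327·[1 + 0.0399·-0.73016/0.18965] = -4.5573 m/s.
|v| = 4.5573 m/s.

4.56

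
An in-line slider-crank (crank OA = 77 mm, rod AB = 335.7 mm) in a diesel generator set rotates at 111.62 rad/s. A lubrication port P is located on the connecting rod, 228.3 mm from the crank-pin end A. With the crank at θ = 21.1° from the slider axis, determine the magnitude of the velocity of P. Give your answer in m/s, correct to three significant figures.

ω = 111.6 rad/s.  Crank-pin speed |V_A| = rω = 8.5947 m/s, perpendicular to OA.
Rod angle: sinφ = −(r/L) sinθ ⇒ φ = -4.736°; ω_rod = −rω cosθ/√(L²−r²sin²θ) = -23.968 rad/s.
V_P = V_A + ω_rod × AP, with AP = 0.2283 m along the rod.
Components: V_Px = −rω sinθ − a·ω_rod·sinφ = -3.5459 m/s;  V_Py = rω cosθ + a·ω_rod·cosφ = +2.5653 m/s.
|V_P| = √(V_Px² + V_Py²) = 4.3766 m/s.

4.38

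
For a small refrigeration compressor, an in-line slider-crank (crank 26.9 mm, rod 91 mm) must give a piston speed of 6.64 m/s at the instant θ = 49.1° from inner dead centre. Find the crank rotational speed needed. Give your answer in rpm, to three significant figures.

2600

For an in-line slider-crank, |v_piston| = rω|sinθ|·[1 + r cosθ/√(L² − r² sin²θ)].
With r = 0.0269 m, L = 0.091 m, θ = 49.1°: the bracketed kinematic factor |dx/dθ| = 0.02437 m.
ω = v/|dx/dθ| = 6.64/0.02437 = 272.47 rad/s.
N = 60ω/(2π) = 2601.9 rpm.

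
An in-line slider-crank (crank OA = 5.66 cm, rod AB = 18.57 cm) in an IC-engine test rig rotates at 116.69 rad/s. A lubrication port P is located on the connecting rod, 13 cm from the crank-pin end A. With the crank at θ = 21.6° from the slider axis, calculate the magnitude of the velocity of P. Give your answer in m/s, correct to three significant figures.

3.45

ω = 116.7 rad/s.  Crank-pin speed |V_A| = rω = 6.6047 m/s, perpendicular to OA.
Rod angle: sinφ = −(r/L) sinθ ⇒ φ = -6.442°; ω_rod = −rω cosθ/√(L²−r²sin²θ) = -33.279 rad/s.
V_P = V_A + ω_rod × AP, with AP = 0.13 m along the rod.
Components: V_Px = −rω sinθ − a·ω_rod·sinφ = -2.9167 m/s;  V_Py = rω cosθ + a·ω_rod·cosφ = +1.8419 m/s.
|V_P| = √(V_Px² + V_Py²) = 3.4497 m/s.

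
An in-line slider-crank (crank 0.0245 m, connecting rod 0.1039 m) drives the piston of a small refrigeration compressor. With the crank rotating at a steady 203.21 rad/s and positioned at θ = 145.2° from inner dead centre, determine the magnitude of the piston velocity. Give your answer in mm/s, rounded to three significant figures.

2290

ω = 203.2 rad/s
For an in-line slider-crank, x = r cosθ + √(L² − r² sin²θ), so v = −rω sinθ·[1 + r cosθ/√(L² − r² sin²θ)].
With r = 0.0245 m, L = 0.1039 m, θ = 145.2°: √(L² − r² sin²θ) = 0.10295 m.
v = −0.0245·203.2·0.57071·[1 + 0.0245·-0.82115/0.10295] = -2.2862 m/s.
|v| = 2.2862 m/s = 2286.2 mm/s.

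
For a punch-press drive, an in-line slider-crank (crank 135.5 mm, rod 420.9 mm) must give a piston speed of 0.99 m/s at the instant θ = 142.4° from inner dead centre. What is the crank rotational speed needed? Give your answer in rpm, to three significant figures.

155

For an in-line slider-crank, |v_piston| = rω|sinθ|·[1 + r cosθ/√(L² − r² sin²θ)].
With r = 0.1355 m, L = 0.4209 m, θ = 142.4°: the bracketed kinematic factor |dx/dθ| = 0.061169 m.
ω = v/|dx/dθ| = 0.99/0.061169 = 16.185 rad/s.
N = 60ω/(2π) = 154.55 rpm.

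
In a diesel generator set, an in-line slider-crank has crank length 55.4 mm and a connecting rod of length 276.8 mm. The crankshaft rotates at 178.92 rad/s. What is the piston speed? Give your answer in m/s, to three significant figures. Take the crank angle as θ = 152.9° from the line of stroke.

3.71

ω = 178.9 rad/s
For an in-line slider-crank, x = r cosθ + √(L² − r² sin²θ), so v = −rω sinθ·[1 + r cosθ/√(L² − r² sin²θ)].
With r = 0.0554 m, L = 0.2768 m, θ = 152.9°: √(L² − r² sin²θ) = 0.27565 m.
v = −0.0554·178.9·0.45554·[1 + 0.0554·-0.89021/0.27565] = -3.7076 m/s.
|v| = 3.7076 m/s.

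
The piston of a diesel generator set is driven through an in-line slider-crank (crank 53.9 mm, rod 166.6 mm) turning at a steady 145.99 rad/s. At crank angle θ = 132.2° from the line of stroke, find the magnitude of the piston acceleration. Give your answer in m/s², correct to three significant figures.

798

ω = 146 rad/s
x(θ) = r cosθ + √(L² − r² sin²θ); with ω constant, a = ω²·d²x/dθ².
d²x/dθ² = −r cosθ − r²(cos2θ)/√u − r⁴ sin²2θ/(4u^{3/2}),  u = L² − r² sin²θ = 0.0261612 m².
Substituting r = 0.0539 m, L = 0.1666 m, θ = 132.2°: d²x/dθ² = +0.037465 m.
a = ω²·d²x/dθ² = (146)²·(+0.037465) = +798.49 m/s²;  |a| = 798.49 m/s².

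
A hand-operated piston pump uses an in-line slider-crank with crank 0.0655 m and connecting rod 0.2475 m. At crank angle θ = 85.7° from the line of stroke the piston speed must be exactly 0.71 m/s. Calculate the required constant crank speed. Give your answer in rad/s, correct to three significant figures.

10.7

For an in-line slider-crank, |v_piston| = rω|sinθ|·[1 + r cosθ/√(L² − r² sin²θ)].
With r = 0.0655 m, L = 0.2475 m, θ = 85.7°: the bracketed kinematic factor |dx/dθ| = 0.066659 m.
ω = v/|dx/dθ| = 0.71/0.066659 = 10.651 rad/s.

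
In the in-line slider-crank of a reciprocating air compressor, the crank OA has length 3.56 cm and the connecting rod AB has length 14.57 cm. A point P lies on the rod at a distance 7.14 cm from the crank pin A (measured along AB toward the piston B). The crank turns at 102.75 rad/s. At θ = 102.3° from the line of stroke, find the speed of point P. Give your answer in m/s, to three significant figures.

ω = 102.8 rad/s.  Crank-pin speed |V_A| = rω = 3.6579 m/s, perpendicular to OA.
Rod angle: sinφ = −(r/L) sinθ ⇒ φ = -13.812°; ω_rod = −rω cosθ/√(L²−r²sin²θ) = +5.5075 rad/s.
V_P = V_A + ω_rod × AP, with AP = 0.0714 m along the rod.
Components: V_Px = −rω sinθ − a·ω_rod·sinφ = -3.4801 m/s;  V_Py = rω cosθ + a·ω_rod·cosφ = -0.39738 m/s.
|V_P| = √(V_Px² + V_Py²) = 3.5027 m/s.

3.50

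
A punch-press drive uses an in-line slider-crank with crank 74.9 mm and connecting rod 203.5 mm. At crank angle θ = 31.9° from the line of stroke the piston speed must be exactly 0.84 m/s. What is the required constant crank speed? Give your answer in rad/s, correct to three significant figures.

For an in-line slider-crank, |v_piston| = rω|sinθ|·[1 + r cosθ/√(L² − r² sin²θ)].
With r = 0.0749 m, L = 0.2035 m, θ = 31.9°: the bracketed kinematic factor |dx/dθ| = 0.052188 m.
ω = v/|dx/dθ| = 0.84/0.052188 = 16.096 rad/s.

16.1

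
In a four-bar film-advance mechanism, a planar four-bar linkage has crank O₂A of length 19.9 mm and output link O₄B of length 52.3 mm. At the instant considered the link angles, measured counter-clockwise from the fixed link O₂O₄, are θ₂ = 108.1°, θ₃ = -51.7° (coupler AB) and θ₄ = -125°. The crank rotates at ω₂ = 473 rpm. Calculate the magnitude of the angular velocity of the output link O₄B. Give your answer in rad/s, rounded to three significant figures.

ω₂ = 49.53 rad/s (from 473 rpm).
Differentiating the loop-closure r₂e^{iθ₂}+r₃e^{iθ₃}=r₁+r₄e^{iθ₄} gives r₂ω₂e^{iθ₂}+r₃ω₃e^{iθ₃}=r₄ω₄e^{iθ₄}.
Eliminating the other unknown: ω₄ = r₂ω₂ sin(θ₂−θ₃) / [r₄ sin(θ₄−θ₃)].
Numerator sine = +0.34530; denominator sine = -0.95782.
Result = 0.0199·49.53·(+0.34530) / (0.0523·(-0.95782)) = -6.7944 rad/s; magnitude 6.7944 rad/s.

6.79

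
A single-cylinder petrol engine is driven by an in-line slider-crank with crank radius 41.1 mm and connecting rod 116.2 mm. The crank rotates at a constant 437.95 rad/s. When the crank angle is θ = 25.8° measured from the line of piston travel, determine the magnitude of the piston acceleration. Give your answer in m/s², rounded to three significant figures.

8910

ω = 437.9 rad/s
x(θ) = r cosθ + √(L² − r² sin²θ); with ω constant, a = ω²·d²x/dθ².
d²x/dθ² = −r cosθ − r²(cos2θ)/√u − r⁴ sin²2θ/(4u^{3/2}),  u = L² − r² sin²θ = 0.0131825 m².
Substituting r = 0.0411 m, L = 0.1162 m, θ = 25.8°: d²x/dθ² = -0.046431 m.
a = ω²·d²x/dθ² = (437.9)²·(-0.046431) = -8905.5 m/s²;  |a| = 8905.5 m/s².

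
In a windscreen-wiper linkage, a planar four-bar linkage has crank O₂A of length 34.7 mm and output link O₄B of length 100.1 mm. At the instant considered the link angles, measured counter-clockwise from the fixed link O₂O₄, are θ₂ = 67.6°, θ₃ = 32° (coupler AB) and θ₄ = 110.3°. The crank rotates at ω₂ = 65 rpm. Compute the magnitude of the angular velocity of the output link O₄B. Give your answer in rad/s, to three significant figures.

1.40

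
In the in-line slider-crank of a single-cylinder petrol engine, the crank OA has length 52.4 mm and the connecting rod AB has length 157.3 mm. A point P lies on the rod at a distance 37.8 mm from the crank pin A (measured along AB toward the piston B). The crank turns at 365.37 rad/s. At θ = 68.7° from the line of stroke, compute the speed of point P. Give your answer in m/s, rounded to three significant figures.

19.1

ω = 365.4 rad/s.  Crank-pin speed |V_A| = rω = 19.145 m/s, perpendicular to OA.
Rod angle: sinφ = −(r/L) sinθ ⇒ φ = -18.081°; ω_rod = −rω cosθ/√(L²−r²sin²θ) = -46.509 rad/s.
V_P = V_A + ω_rod × AP, with AP = 0.0378 m along the rod.
Components: V_Px = −rω sinθ − a·ω_rod·sinφ = -18.383 m/s;  V_Py = rω cosθ + a·ω_rod·cosφ = +5.2834 m/s.
|V_P| = √(V_Px² + V_Py²) = 19.127 m/s.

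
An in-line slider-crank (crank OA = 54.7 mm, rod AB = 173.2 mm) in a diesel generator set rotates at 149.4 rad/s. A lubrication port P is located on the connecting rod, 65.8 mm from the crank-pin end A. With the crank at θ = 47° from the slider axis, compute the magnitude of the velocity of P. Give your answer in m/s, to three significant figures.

ω = 149.4 rad/s.  Crank-pin speed |V_A| = rω = 8.1722 m/s, perpendicular to OA.
Rod angle: sinφ = −(r/L) sinθ ⇒ φ = -13.355°; ω_rod = −rω cosθ/√(L²−r²sin²θ) = -33.073 rad/s.
V_P = V_A + ω_rod × AP, with AP = 0.0658 m along the rod.
Components: V_Px = −rω sinθ − a·ω_rod·sinφ = -6.4794 m/s;  V_Py = rω cosθ + a·ω_rod·cosφ = +3.456 m/s.
|V_P| = √(V_Px² + V_Py²) = 7.3435 m/s.

7.34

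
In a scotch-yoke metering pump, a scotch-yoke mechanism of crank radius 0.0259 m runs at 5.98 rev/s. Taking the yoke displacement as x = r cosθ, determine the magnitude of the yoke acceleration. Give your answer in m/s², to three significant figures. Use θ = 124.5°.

20.7

ω = 37.57 rad/s (from 5.98 rev/s).
x = r cosθ ⇒ ẍ = −rω² cosθ (ω constant).
|a| = rω²|cosθ| = 0.0259·(37.57)²·|cos 124.5°| = 20.71 m/s².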